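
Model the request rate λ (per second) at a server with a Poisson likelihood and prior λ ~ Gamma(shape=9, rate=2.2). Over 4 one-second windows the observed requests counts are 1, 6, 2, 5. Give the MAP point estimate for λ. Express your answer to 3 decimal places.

λ̂_MAP = 3.548

Σxᵢ = 1+6+2+5 = 14, with n = 4.
Posterior ∝ λ^8e^(−2.2λ) · λ^14e^(−4λ) = λ^22e^(−6.2λ), i.e. Gamma(shape=23, rate=6.2).
The mode of a Gamma(a, b) with a ≥ 1 (shape–rate) is (a−1)/b = 22/6.2 ≈ 3.548.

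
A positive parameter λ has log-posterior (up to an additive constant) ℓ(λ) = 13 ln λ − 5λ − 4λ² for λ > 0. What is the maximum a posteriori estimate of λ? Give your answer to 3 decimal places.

λ̂_MAP = 1.000

ℓ'(λ) = 13/λ − 5 − 8λ. Setting this to zero and multiplying by λ: 8λ² + 5λ − 13 = 0.
λ = (−5 + √(5² + 4·8·13)) / (2·8) = (−5 + √441) / 16 = (−5 + 21)/16 = 1.
ℓ''(λ) = −13/λ² − 8 < 0, confirming a maximum.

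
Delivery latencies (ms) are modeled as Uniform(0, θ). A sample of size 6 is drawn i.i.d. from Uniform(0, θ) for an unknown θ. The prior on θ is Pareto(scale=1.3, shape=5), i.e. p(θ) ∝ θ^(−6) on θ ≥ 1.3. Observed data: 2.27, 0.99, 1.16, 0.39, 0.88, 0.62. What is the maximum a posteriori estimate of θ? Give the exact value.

θ̂_MAP = 2.27

The Uniform(0, θ) likelihood is θ^(−n) for θ ≥ max(xᵢ), zero otherwise. Here max(xᵢ) = 2.27.
Posterior ∝ θ^(−6) · θ^(−6) = θ^(−12) on θ ≥ max(1.3, 2.27) = 2.27.
This density is strictly decreasing in θ, so the posterior mode lies at the lower boundary of the support.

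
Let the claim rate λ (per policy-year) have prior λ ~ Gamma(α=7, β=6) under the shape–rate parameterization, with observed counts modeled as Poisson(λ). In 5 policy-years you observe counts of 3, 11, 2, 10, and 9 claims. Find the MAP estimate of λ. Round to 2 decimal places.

λ̂_MAP = 3.73

Σxᵢ = 3+11+2+10+9 = 35, with n = 5.
Posterior ∝ λ^6e^(−6λ) · λ^35e^(−5λ) = λ^41e^(−11λ), i.e. Gamma(shape=42, rate=11).
The mode of a Gamma(a, b) with a ≥ 1 (shape–rate) is (a−1)/b = 41/11 ≈ 3.73.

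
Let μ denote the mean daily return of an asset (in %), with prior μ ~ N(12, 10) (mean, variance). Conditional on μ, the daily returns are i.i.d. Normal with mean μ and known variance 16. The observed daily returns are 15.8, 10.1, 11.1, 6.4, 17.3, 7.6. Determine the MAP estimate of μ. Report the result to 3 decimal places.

μ̂_MAP = 11.513

n = 6; x̄ = (15.8 + 10.1 + 11.1 + 6.4 + 17.3 + 7.6)/6 = 68.3/6 = 683/60 ≈ 11.3833.
For a Normal prior and Normal likelihood with known variance, the posterior is Normal; its mode equals its mean, the precision-weighted average.
Prior precision 1/σ₀² = 1/10 = 0.1; data precision n/σ² = 6/16 = 0.375.
μ̂ = (0.1·12 + 0.375·(683/60)) / (0.1 + 0.375) = 5.46875/0.475 = 875/76 ≈ 11.513.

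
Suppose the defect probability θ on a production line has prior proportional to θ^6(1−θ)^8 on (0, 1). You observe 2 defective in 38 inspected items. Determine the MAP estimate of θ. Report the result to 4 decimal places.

θ̂_MAP = 0.1538

The prior density ∝ θ^6(1−θ)^8 is the kernel of Beta(7, 9).
Data: 2 successes in 38 trials. The binomial likelihood contributes θ^2(1−θ)^36, so the posterior is Beta(7+2, 9+36) = Beta(9, 45).
For Beta(a, b) with a, b > 1 the mode is (a−1)/(a+b−2) = 8/52 ≈ 0.1538.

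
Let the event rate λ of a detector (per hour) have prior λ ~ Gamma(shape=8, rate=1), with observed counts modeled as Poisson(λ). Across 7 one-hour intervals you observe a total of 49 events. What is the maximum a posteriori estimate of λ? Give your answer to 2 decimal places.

λ̂_MAP = 7.00

Σxᵢ = 49, n = 7.
Posterior ∝ λ^7e^(−1λ) · λ^49e^(−7λ) = λ^56e^(−8λ), i.e. Gamma(shape=57, rate=8).
The mode of a Gamma(a, b) with a ≥ 1 (shape–rate) is (a−1)/b = 56/8 ≈ 7.00.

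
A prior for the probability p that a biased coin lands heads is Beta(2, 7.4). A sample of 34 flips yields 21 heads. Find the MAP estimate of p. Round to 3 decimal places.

Prior: Beta(2, 7.4).
Data: 21 successes in 34 trials. The binomial likelihood contributes p^21(1−p)^13, so the posterior is Beta(2+21, 7.4+13) = Beta(23, 20.4).
For Beta(a, b) with a, b > 1 the mode is (a−1)/(a+b−2) = 22/41.4 ≈ 0.531.

p̂_MAP = 0.531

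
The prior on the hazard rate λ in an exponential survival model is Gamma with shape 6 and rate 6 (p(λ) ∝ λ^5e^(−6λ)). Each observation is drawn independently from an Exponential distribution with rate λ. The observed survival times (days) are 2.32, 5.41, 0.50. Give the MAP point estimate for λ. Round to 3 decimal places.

The Exponential(rate=λ) likelihood is ∝ λ^n e^(−λΣtᵢ). Here n = 3 and Σtᵢ = 2.32 + 5.41 + 0.50 = 8.23.
Posterior ∝ λ^5e^(−6λ) · λ^3e^(−8.23λ) = λ^8e^(−14.23λ), i.e. Gamma(9, 14.23).
Mode = (a−1)/b = 8/14.23 ≈ 0.562.

λ̂_MAP = 0.562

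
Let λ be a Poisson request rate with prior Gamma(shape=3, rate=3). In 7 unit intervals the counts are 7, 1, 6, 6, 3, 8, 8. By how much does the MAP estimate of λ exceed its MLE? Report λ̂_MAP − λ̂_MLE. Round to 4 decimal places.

Σxᵢ = 39. Posterior is Gamma(42, 10); MAP = (42−1)/10 = 41/10 ≈ 4.10000.
MLE = x̄ = 39/7 ≈ 5.57143.
Difference = 41/10 − 39/7 = -103/70 ≈ -1.4714.

MAP − MLE = -1.4714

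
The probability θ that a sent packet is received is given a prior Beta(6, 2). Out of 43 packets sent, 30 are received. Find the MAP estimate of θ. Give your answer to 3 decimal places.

θ̂_MAP = 0.714

Prior: Beta(6, 2).
Data: 30 successes in 43 trials. The binomial likelihood contributes θ^30(1−θ)^13, so the posterior is Beta(6+30, 2+13) = Beta(36, 15).
For Beta(a, b) with a, b > 1 the mode is (a−1)/(a+b−2) = 35/49 ≈ 0.714.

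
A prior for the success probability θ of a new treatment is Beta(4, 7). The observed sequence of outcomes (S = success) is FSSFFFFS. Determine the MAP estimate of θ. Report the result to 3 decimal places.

θ̂_MAP = 0.353

Prior: Beta(4, 7).
Data: 3 successes in 8 trials (from the sequence). The binomial likelihood contributes θ^3(1−θ)^5, so the posterior is Beta(4+3, 7+5) = Beta(7, 12).
For Beta(a, b) with a, b > 1 the mode is (a−1)/(a+b−2) = 6/17 ≈ 0.353.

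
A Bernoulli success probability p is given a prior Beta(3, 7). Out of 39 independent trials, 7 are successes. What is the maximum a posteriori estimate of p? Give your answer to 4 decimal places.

p̂_MAP = 0.1915

Prior: Beta(3, 7).
Data: 7 successes in 39 trials. The binomial likelihood contributes p^7(1−p)^32, so the posterior is Beta(3+7, 7+32) = Beta(10, 39).
For Beta(a, b) with a, b > 1 the mode is (a−1)/(a+b−2) = 9/47 ≈ 0.1915.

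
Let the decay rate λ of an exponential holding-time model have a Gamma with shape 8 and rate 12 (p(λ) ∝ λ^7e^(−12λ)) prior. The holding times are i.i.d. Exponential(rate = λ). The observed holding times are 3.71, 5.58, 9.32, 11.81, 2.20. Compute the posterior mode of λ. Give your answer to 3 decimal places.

The Exponential(rate=λ) likelihood is ∝ λ^n e^(−λΣtᵢ). Here n = 5 and Σtᵢ = 3.71 + 5.58 + 9.32 + 11.81 + 2.20 = 32.62.
Posterior ∝ λ^7e^(−12λ) · λ^5e^(−32.62λ) = λ^12e^(−44.62λ), i.e. Gamma(13, 44.62).
Mode = (a−1)/b = 12/44.62 ≈ 0.269.

λ̂_MAP = 0.269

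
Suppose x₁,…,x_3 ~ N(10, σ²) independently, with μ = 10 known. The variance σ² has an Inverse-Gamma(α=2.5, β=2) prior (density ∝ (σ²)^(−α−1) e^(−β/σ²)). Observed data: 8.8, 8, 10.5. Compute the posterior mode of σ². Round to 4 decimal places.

Sum of squared deviations about the known mean: SS = (8.8−10)² + (8−10)² + (10.5−10)² = 5.69.
The Normal likelihood contributes (σ²)^(−n/2) exp(−SS/(2σ²)), so the posterior is Inverse-Gamma(α + n/2, β + SS/2) = Inverse-Gamma(4, 4.845).
The mode of Inverse-Gamma(a, b) is b/(a+1) = 4.845/5 ≈ 0.9690.

σ̂²_MAP = 0.9690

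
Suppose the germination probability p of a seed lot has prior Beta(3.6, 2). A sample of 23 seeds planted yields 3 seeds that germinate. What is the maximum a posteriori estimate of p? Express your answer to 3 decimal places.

p̂_MAP = 0.211

Prior: Beta(3.6, 2).
Data: 3 successes in 23 trials. The binomial likelihood contributes p^3(1−p)^20, so the posterior is Beta(3.6+3, 2+20) = Beta(6.6, 22).
For Beta(a, b) with a, b > 1 the mode is (a−1)/(a+b−2) = 5.6/26.6 ≈ 0.211.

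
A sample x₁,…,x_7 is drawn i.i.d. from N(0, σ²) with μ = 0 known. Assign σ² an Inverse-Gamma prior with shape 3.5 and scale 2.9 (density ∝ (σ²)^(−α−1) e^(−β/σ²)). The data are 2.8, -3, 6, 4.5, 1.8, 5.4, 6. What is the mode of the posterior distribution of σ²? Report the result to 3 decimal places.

Sum of squared deviations about the known mean: SS = (2.8−0)² + (-3−0)² + (6−0)² + (4.5−0)² + (1.8−0)² + (5.4−0)² + (6−0)² = 141.49.
The Normal likelihood contributes (σ²)^(−n/2) exp(−SS/(2σ²)), so the posterior is Inverse-Gamma(α + n/2, β + SS/2) = Inverse-Gamma(7, 73.645).
The mode of Inverse-Gamma(a, b) is b/(a+1) = 73.645/8 ≈ 9.206.

σ̂²_MAP = 9.206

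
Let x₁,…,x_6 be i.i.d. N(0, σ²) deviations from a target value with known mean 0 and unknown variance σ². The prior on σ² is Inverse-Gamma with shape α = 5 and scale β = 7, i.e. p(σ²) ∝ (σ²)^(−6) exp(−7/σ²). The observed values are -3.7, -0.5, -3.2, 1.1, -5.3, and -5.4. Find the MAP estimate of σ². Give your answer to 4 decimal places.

σ̂²_MAP = 5.3689

Sum of squared deviations about the known mean: SS = (-3.7−0)² + (-0.5−0)² + (-3.2−0)² + (1.1−0)² + (-5.3−0)² + (-5.4−0)² = 82.64.
The Normal likelihood contributes (σ²)^(−n/2) exp(−SS/(2σ²)), so the posterior is Inverse-Gamma(α + n/2, β + SS/2) = Inverse-Gamma(8, 48.32).
The mode of Inverse-Gamma(a, b) is b/(a+1) = 48.32/9 ≈ 5.3689.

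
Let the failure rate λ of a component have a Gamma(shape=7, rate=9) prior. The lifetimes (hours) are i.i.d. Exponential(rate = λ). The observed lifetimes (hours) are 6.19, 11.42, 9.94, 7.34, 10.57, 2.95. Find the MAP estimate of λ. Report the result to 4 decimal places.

λ̂_MAP = 0.2090

The Exponential(rate=λ) likelihood is ∝ λ^n e^(−λΣtᵢ). Here n = 6 and Σtᵢ = 6.19 + 11.42 + 9.94 + 7.34 + 10.57 + 2.95 = 48.41.
Posterior ∝ λ^6e^(−9λ) · λ^6e^(−48.41λ) = λ^12e^(−57.41λ), i.e. Gamma(13, 57.41).
Mode = (a−1)/b = 12/57.41 ≈ 0.2090.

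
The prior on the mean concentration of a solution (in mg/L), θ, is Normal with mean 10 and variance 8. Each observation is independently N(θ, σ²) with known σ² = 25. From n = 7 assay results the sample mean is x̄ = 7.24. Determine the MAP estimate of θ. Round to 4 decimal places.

θ̂_MAP = 8.0919

n = 7, x̄ = 7.24.
For a Normal prior and Normal likelihood with known variance, the posterior is Normal; its mode equals its mean, the precision-weighted average.
Prior precision 1/σ₀² = 1/8 = 0.125; data precision n/σ² = 7/25 = 0.28.
θ̂ = (0.125·10 + 0.28·7.24) / (0.125 + 0.28) = 3.2772/0.405 = 5462/675 ≈ 8.0919.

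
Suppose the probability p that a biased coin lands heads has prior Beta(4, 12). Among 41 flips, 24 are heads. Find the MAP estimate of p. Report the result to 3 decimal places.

Prior: Beta(4, 12).
Data: 24 successes in 41 trials. The binomial likelihood contributes p^24(1−p)^17, so the posterior is Beta(4+24, 12+17) = Beta(28, 29).
For Beta(a, b) with a, b > 1 the mode is (a−1)/(a+b−2) = 27/55 ≈ 0.491.

p̂_MAP = 0.491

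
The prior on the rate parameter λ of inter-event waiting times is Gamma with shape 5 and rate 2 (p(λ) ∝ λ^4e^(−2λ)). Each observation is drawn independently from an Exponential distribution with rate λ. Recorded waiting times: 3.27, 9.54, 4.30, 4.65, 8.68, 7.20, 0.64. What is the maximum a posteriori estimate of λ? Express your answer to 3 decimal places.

λ̂_MAP = 0.273

The Exponential(rate=λ) likelihood is ∝ λ^n e^(−λΣtᵢ). Here n = 7 and Σtᵢ = 3.27 + 9.54 + 4.30 + 4.65 + 8.68 + 7.20 + 0.64 = 38.28.
Posterior ∝ λ^4e^(−2λ) · λ^7e^(−38.28λ) = λ^11e^(−40.28λ), i.e. Gamma(12, 40.28).
Mode = (a−1)/b = 11/40.28 ≈ 0.273.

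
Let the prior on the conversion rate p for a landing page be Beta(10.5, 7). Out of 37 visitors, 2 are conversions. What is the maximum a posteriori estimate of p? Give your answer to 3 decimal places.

p̂_MAP = 0.219

Prior: Beta(10.5, 7).
Data: 2 successes in 37 trials. The binomial likelihood contributes p^2(1−p)^35, so the posterior is Beta(10.5+2, 7+35) = Beta(12.5, 42).
For Beta(a, b) with a, b > 1 the mode is (a−1)/(a+b−2) = 11.5/52.5 ≈ 0.219.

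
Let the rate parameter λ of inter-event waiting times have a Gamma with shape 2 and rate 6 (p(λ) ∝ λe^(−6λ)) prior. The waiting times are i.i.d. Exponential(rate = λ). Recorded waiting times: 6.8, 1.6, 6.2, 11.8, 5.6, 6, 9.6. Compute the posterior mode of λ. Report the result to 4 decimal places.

The Exponential(rate=λ) likelihood is ∝ λ^n e^(−λΣtᵢ). Here n = 7 and Σtᵢ = 6.8 + 1.6 + 6.2 + 11.8 + 5.6 + 6 + 9.6 = 47.6.
Posterior ∝ λe^(−6λ) · λ^7e^(−47.6λ) = λ^8e^(−53.6λ), i.e. Gamma(9, 53.6).
Mode = (a−1)/b = 8/53.6 ≈ 0.1493.

λ̂_MAP = 0.1493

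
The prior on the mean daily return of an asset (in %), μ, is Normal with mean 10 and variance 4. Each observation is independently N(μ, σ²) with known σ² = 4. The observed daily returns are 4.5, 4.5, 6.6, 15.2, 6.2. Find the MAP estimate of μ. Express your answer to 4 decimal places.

μ̂_MAP = 7.8333

n = 5; x̄ = (4.5 + 4.5 + 6.6 + 15.2 + 6.2)/5 = 37/5 = 7.4.
For a Normal prior and Normal likelihood with known variance, the posterior is Normal; its mode equals its mean, the precision-weighted average.
Prior precision 1/σ₀² = 1/4 = 0.25; data precision n/σ² = 5/4 = 1.25.
μ̂ = (0.25·10 + 1.25·7.4) / (0.25 + 1.25) = 11.75/1.5 = 47/6 ≈ 7.8333.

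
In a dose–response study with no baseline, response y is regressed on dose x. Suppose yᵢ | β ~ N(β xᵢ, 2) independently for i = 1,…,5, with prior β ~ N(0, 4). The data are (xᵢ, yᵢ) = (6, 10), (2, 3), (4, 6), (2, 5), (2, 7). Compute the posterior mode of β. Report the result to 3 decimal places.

β̂_MAP = 1.767

log p(β | y) = −Σ(yᵢ − βxᵢ)²/(2·2) − β²/(2·4) + const.
Setting the derivative to zero: Σxᵢ(yᵢ − βxᵢ)/2 − β/4 = 0, so β = Σxᵢyᵢ / (Σxᵢ² + σ²/τ²).
Σxᵢyᵢ = 6·10 + 2·3 + 4·6 + 2·5 + 2·7 = 114; Σxᵢ² = 64; σ²/τ² = 0.5.
β̂_MAP = 114 / (64 + 0.5) = 114/64.5 ≈ 1.767.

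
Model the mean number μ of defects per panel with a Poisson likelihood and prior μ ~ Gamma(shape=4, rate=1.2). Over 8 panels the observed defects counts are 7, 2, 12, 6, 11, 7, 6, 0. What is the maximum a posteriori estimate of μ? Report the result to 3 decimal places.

Σxᵢ = 7+2+12+6+11+7+6+0 = 51, with n = 8.
Posterior ∝ μ^3e^(−1.2μ) · μ^51e^(−8μ) = μ^54e^(−9.2μ), i.e. Gamma(shape=55, rate=9.2).
The mode of a Gamma(a, b) with a ≥ 1 (shape–rate) is (a−1)/b = 54/9.2 ≈ 5.870.

μ̂_MAP = 5.870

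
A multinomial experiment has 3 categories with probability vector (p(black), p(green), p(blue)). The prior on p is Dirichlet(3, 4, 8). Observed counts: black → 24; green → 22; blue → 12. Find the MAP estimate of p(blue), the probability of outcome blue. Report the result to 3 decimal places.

MAP estimate of p(blue) = 0.271

The posterior is Dirichlet(αᵢ + nᵢ) = Dirichlet(27, 26, 20).
For a Dirichlet(a₁,…,a_K) with all aᵢ > 1, the mode has j-th component (aⱼ − 1)/(Σaᵢ − K).
Here Σaᵢ = 73 and K = 3, so p(blue) = (20 − 1)/(73 − 3) = 19/70 ≈ 0.271.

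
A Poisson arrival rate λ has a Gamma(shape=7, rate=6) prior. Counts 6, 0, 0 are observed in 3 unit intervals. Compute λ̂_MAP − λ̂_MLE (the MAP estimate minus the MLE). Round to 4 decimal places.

Σxᵢ = 6. Posterior is Gamma(13, 9); MAP = (13−1)/9 = 12/9 ≈ 1.33333.
MLE = x̄ = 6/3 ≈ 2.00000.
Difference = 12/9 − 6/3 = -2/3 ≈ -0.6667.

MAP − MLE = -0.6667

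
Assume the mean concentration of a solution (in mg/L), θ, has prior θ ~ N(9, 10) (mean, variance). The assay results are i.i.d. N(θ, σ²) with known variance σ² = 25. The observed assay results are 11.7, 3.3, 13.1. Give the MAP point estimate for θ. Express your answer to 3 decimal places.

n = 3; x̄ = (11.7 + 3.3 + 13.1)/3 = 28.1/3 = 281/30 ≈ 9.3667.
For a Normal prior and Normal likelihood with known variance, the posterior is Normal; its mode equals its mean, the precision-weighted average.
Prior precision 1/σ₀² = 1/10 = 0.1; data precision n/σ² = 3/25 = 0.12.
θ̂ = (0.1·9 + 0.12·(281/30)) / (0.1 + 0.12) = 2.024/0.22 = 9.200.

θ̂_MAP = 9.200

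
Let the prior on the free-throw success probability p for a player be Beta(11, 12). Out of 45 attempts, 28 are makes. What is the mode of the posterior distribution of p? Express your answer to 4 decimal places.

p̂_MAP = 0.5758

Prior: Beta(11, 12).
Data: 28 successes in 45 trials. The binomial likelihood contributes p^28(1−p)^17, so the posterior is Beta(11+28, 12+17) = Beta(39, 29).
For Beta(a, b) with a, b > 1 the mode is (a−1)/(a+b−2) = 38/66 ≈ 0.5758.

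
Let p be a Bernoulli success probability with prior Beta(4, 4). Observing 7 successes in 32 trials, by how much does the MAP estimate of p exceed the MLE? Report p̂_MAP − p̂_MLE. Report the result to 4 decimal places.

MAP − MLE = 0.0444

Posterior is Beta(11, 29); MAP = (11−1)/(40−2) = 10/38 ≈ 0.26316.
MLE ignores the prior: p̂_MLE = k/n = 7/32 ≈ 0.21875.
Difference = 10/38 − 7/32 = 27/608 ≈ 0.0444.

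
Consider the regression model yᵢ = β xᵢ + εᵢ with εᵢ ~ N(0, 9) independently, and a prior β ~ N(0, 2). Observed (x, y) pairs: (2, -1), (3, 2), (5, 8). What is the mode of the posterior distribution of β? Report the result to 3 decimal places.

β̂_MAP = 1.035

log p(β | y) = −Σ(yᵢ − βxᵢ)²/(2·9) − β²/(2·2) + const.
Setting the derivative to zero: Σxᵢ(yᵢ − βxᵢ)/9 − β/2 = 0, so β = Σxᵢyᵢ / (Σxᵢ² + σ²/τ²).
Σxᵢyᵢ = 2·(-1) + 3·2 + 5·8 = 44; Σxᵢ² = 38; σ²/τ² = 4.5.
β̂_MAP = 44 / (38 + 4.5) = 44/42.5 ≈ 1.035.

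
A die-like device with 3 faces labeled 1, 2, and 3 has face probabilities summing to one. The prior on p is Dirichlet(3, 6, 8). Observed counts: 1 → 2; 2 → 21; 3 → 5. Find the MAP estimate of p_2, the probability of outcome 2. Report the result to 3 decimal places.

The posterior is Dirichlet(αᵢ + nᵢ) = Dirichlet(5, 27, 13).
For a Dirichlet(a₁,…,a_K) with all aᵢ > 1, the mode has j-th component (aⱼ − 1)/(Σaᵢ − K).
Here Σaᵢ = 45 and K = 3, so p_2 = (27 − 1)/(45 − 3) = 26/42 ≈ 0.619.

MAP estimate: 0.619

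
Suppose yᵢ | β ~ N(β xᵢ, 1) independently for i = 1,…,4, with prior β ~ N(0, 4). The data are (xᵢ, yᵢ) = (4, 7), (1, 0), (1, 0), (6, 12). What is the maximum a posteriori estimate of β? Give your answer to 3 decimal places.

log p(β | y) = −Σ(yᵢ − βxᵢ)²/(2·1) − β²/(2·4) + const.
Setting the derivative to zero: Σxᵢ(yᵢ − βxᵢ)/1 − β/4 = 0, so β = Σxᵢyᵢ / (Σxᵢ² + σ²/τ²).
Σxᵢyᵢ = 4·7 + 1·0 + 1·0 + 6·12 = 100; Σxᵢ² = 54; σ²/τ² = 0.25.
β̂_MAP = 100 / (54 + 0.25) = 100/54.25 ≈ 1.843.

β̂_MAP = 1.843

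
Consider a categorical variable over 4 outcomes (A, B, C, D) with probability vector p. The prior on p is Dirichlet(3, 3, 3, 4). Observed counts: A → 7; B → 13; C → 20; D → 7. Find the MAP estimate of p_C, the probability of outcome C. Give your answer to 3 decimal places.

MAP estimate of p_C = 0.393

The posterior is Dirichlet(αᵢ + nᵢ) = Dirichlet(10, 16, 23, 11).
For a Dirichlet(a₁,…,a_K) with all aᵢ > 1, the mode has j-th component (aⱼ − 1)/(Σaᵢ − K).
Here Σaᵢ = 60 and K = 4, so p_C = (23 − 1)/(60 − 4) = 22/56 ≈ 0.393.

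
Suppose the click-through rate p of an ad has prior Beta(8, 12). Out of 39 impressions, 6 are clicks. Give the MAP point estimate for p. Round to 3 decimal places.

p̂_MAP = 0.228

Prior: Beta(8, 12).
Data: 6 successes in 39 trials. The binomial likelihood contributes p^6(1−p)^33, so the posterior is Beta(8+6, 12+33) = Beta(14, 45).
For Beta(a, b) with a, b > 1 the mode is (a−1)/(a+b−2) = 13/57 ≈ 0.228.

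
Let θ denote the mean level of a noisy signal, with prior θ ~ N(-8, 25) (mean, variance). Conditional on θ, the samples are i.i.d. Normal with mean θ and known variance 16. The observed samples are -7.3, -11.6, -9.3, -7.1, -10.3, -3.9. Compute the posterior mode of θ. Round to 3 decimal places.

θ̂_MAP = -8.226

n = 6; x̄ = ((-7.3) + (-11.6) + (-9.3) + (-7.1) + (-10.3) + (-3.9))/6 = -49.5/6 = -8.25.
For a Normal prior and Normal likelihood with known variance, the posterior is Normal; its mode equals its mean, the precision-weighted average.
Prior precision 1/σ₀² = 1/25 = 0.04; data precision n/σ² = 6/16 = 0.375.
θ̂ = (0.04·(-8) + 0.375·(-8.25)) / (0.04 + 0.375) = (-3.41375)/0.415 = -2731/332 ≈ -8.226.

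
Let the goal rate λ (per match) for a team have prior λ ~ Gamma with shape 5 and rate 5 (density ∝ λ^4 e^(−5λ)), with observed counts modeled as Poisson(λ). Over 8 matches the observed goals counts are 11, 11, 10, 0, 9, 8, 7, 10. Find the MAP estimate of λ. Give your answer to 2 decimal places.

λ̂_MAP = 5.38

Σxᵢ = 11+11+10+0+9+8+7+10 = 66, with n = 8.
Posterior ∝ λ^4e^(−5λ) · λ^66e^(−8λ) = λ^70e^(−13λ), i.e. Gamma(shape=71, rate=13).
The mode of a Gamma(a, b) with a ≥ 1 (shape–rate) is (a−1)/b = 70/13 ≈ 5.38.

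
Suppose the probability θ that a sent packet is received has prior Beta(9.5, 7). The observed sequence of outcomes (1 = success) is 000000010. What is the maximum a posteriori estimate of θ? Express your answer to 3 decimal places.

Prior: Beta(9.5, 7).
Data: 1 success in 9 trials (from the sequence). The binomial likelihood contributes θ(1−θ)^8, so the posterior is Beta(9.5+1, 7+8) = Beta(10.5, 15).
For Beta(a, b) with a, b > 1 the mode is (a−1)/(a+b−2) = 9.5/23.5 ≈ 0.404.

θ̂_MAP = 0.404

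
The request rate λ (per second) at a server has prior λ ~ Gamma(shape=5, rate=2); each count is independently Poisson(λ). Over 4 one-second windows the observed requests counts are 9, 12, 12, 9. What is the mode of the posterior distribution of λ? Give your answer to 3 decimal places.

Σxᵢ = 9+12+12+9 = 42, with n = 4.
Posterior ∝ λ^4e^(−2λ) · λ^42e^(−4λ) = λ^46e^(−6λ), i.e. Gamma(shape=47, rate=6).
The mode of a Gamma(a, b) with a ≥ 1 (shape–rate) is (a−1)/b = 46/6 ≈ 7.667.

λ̂_MAP = 7.667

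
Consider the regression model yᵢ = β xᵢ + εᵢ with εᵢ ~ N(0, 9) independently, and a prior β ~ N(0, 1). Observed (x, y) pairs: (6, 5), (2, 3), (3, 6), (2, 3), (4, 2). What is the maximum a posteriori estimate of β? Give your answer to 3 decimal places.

β̂_MAP = 0.872

log p(β | y) = −Σ(yᵢ − βxᵢ)²/(2·9) − β²/(2·1) + const.
Setting the derivative to zero: Σxᵢ(yᵢ − βxᵢ)/9 − β/1 = 0, so β = Σxᵢyᵢ / (Σxᵢ² + σ²/τ²).
Σxᵢyᵢ = 6·5 + 2·3 + 3·6 + 2·3 + 4·2 = 68; Σxᵢ² = 69; σ²/τ² = 9.
β̂_MAP = 68 / (69 + 9) = 68/78 ≈ 0.872.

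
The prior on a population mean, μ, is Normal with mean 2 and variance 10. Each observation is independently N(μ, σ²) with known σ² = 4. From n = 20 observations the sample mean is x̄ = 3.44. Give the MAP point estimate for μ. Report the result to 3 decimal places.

μ̂_MAP = 3.412

n = 20, x̄ = 3.44.
For a Normal prior and Normal likelihood with known variance, the posterior is Normal; its mode equals its mean, the precision-weighted average.
Prior precision 1/σ₀² = 1/10 = 0.1; data precision n/σ² = 20/4 = 5.
μ̂ = (0.1·2 + 5·3.44) / (0.1 + 5) = 17.4/5.1 = 58/17 ≈ 3.412.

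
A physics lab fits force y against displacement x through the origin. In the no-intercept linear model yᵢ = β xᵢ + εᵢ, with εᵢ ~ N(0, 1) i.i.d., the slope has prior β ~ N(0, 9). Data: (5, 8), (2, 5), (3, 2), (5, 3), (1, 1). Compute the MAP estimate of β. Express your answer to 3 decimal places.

β̂_MAP = 1.123

log p(β | y) = −Σ(yᵢ − βxᵢ)²/(2·1) − β²/(2·9) + const.
Setting the derivative to zero: Σxᵢ(yᵢ − βxᵢ)/1 − β/9 = 0, so β = Σxᵢyᵢ / (Σxᵢ² + σ²/τ²).
Σxᵢyᵢ = 5·8 + 2·5 + 3·2 + 5·3 + 1·1 = 72; Σxᵢ² = 64; σ²/τ² = 1/9.
β̂_MAP = 72 / (64 + 1/9) = 72/(577/9) = 648/577 ≈ 1.123.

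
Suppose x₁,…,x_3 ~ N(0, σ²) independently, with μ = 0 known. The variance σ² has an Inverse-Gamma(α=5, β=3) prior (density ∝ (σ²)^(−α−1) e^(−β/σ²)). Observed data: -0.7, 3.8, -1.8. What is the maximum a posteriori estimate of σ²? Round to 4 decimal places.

Sum of squared deviations about the known mean: SS = (-0.7−0)² + (3.8−0)² + (-1.8−0)² = 18.17.
The Normal likelihood contributes (σ²)^(−n/2) exp(−SS/(2σ²)), so the posterior is Inverse-Gamma(α + n/2, β + SS/2) = Inverse-Gamma(6.5, 12.085).
The mode of Inverse-Gamma(a, b) is b/(a+1) = 12.085/7.5 ≈ 1.6113.

σ̂²_MAP = 1.6113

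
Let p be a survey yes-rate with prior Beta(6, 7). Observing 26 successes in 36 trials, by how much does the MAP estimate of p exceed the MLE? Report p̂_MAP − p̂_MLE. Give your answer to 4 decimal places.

Posterior is Beta(32, 17); MAP = (32−1)/(49−2) = 31/47 ≈ 0.65957.
MLE ignores the prior: p̂_MLE = k/n = 26/36 ≈ 0.72222.
Difference = 31/47 − 26/36 = -53/846 ≈ -0.0626.

MAP − MLE = -0.0626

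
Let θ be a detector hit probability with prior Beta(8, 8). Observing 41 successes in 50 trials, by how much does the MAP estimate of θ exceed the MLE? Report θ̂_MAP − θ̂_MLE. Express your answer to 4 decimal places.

Posterior is Beta(49, 17); MAP = (49−1)/(66−2) = 48/64 ≈ 0.75000.
MLE ignores the prior: θ̂_MLE = k/n = 41/50 ≈ 0.82000.
Difference = 48/64 − 41/50 = -7/100 ≈ -0.0700.

MAP − MLE = -0.0700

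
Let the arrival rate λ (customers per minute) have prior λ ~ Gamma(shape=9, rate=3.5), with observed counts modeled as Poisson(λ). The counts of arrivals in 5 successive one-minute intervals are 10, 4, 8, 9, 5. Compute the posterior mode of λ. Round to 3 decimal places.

λ̂_MAP = 5.176

Σxᵢ = 10+4+8+9+5 = 36, with n = 5.
Posterior ∝ λ^8e^(−3.5λ) · λ^36e^(−5λ) = λ^44e^(−8.5λ), i.e. Gamma(shape=45, rate=8.5).
The mode of a Gamma(a, b) with a ≥ 1 (shape–rate) is (a−1)/b = 44/8.5 ≈ 5.176.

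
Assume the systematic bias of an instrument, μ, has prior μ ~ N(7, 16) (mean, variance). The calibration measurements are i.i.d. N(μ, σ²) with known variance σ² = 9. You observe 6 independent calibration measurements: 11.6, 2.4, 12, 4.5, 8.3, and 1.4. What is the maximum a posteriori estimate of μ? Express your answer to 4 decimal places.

n = 6; x̄ = (11.6 + 2.4 + 12 + 4.5 + 8.3 + 1.4)/6 = 40.2/6 = 6.7.
For a Normal prior and Normal likelihood with known variance, the posterior is Normal; its mode equals its mean, the precision-weighted average.
Prior precision 1/σ₀² = 1/16 = 0.0625; data precision n/σ² = 6/9 = 2/3.
μ̂ = (0.0625·7 + (2/3)·6.7) / (0.0625 + 2/3) = (1177/240)/(35/48) = 1177/175 ≈ 6.7257.

μ̂_MAP = 6.7257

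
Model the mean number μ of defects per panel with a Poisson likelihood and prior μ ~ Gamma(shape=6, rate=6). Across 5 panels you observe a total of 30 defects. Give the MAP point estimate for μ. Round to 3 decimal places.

μ̂_MAP = 3.182

Σxᵢ = 30, n = 5.
Posterior ∝ μ^5e^(−6μ) · μ^30e^(−5μ) = μ^35e^(−11μ), i.e. Gamma(shape=36, rate=11).
The mode of a Gamma(a, b) with a ≥ 1 (shape–rate) is (a−1)/b = 35/11 ≈ 3.182.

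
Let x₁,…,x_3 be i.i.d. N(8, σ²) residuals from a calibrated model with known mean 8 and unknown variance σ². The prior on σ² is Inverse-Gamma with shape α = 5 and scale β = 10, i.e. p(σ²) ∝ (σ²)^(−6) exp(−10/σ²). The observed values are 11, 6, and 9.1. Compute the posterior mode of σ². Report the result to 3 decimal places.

σ̂²_MAP = 2.281

Sum of squared deviations about the known mean: SS = (11−8)² + (6−8)² + (9.1−8)² = 14.21.
The Normal likelihood contributes (σ²)^(−n/2) exp(−SS/(2σ²)), so the posterior is Inverse-Gamma(α + n/2, β + SS/2) = Inverse-Gamma(6.5, 17.105).
The mode of Inverse-Gamma(a, b) is b/(a+1) = 17.105/7.5 ≈ 2.281.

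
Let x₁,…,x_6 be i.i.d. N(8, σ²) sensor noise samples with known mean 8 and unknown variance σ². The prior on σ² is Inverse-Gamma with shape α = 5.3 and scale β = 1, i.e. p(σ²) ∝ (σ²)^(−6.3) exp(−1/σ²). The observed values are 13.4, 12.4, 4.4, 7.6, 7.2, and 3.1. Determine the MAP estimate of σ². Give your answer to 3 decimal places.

σ̂²_MAP = 4.747

Sum of squared deviations about the known mean: SS = (13.4−8)² + (12.4−8)² + (4.4−8)² + (7.6−8)² + (7.2−8)² + (3.1−8)² = 86.29.
The Normal likelihood contributes (σ²)^(−n/2) exp(−SS/(2σ²)), so the posterior is Inverse-Gamma(α + n/2, β + SS/2) = Inverse-Gamma(8.3, 44.145).
The mode of Inverse-Gamma(a, b) is b/(a+1) = 44.145/9.3 ≈ 4.747.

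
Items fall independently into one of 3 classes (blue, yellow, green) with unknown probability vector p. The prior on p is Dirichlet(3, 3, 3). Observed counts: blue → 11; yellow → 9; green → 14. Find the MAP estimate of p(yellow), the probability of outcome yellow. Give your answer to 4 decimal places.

MAP estimate of p(yellow) = 0.2750

The posterior is Dirichlet(αᵢ + nᵢ) = Dirichlet(14, 12, 17).
For a Dirichlet(a₁,…,a_K) with all aᵢ > 1, the mode has j-th component (aⱼ − 1)/(Σaᵢ − K).
Here Σaᵢ = 43 and K = 3, so p(yellow) = (12 − 1)/(43 − 3) = 11/40 ≈ 0.2750.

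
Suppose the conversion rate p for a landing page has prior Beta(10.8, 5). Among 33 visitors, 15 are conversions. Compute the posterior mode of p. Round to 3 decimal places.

p̂_MAP = 0.530

Prior: Beta(10.8, 5).
Data: 15 successes in 33 trials. The binomial likelihood contributes p^15(1−p)^18, so the posterior is Beta(10.8+15, 5+18) = Beta(25.8, 23).
For Beta(a, b) with a, b > 1 the mode is (a−1)/(a+b−2) = 24.8/46.8 ≈ 0.530.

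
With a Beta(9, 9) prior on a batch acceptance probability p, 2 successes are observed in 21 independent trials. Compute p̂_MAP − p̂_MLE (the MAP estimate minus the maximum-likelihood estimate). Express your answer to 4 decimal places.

Posterior is Beta(11, 28); MAP = (11−1)/(39−2) = 10/37 ≈ 0.27027.
MLE ignores the prior: p̂_MLE = k/n = 2/21 ≈ 0.09524.
Difference = 10/37 − 2/21 = 136/777 ≈ 0.1750.

MAP − MLE = 0.1750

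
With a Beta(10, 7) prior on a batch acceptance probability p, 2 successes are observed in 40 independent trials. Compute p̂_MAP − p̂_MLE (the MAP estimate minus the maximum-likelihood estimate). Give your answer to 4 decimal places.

MAP − MLE = 0.1500

Posterior is Beta(12, 45); MAP = (12−1)/(57−2) = 11/55 ≈ 0.20000.
MLE ignores the prior: p̂_MLE = k/n = 2/40 ≈ 0.05000.
Difference = 11/55 − 2/40 = 3/20 ≈ 0.1500.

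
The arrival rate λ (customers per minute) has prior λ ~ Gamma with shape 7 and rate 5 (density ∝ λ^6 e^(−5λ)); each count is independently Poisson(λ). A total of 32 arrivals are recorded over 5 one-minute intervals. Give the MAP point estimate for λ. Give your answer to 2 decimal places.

λ̂_MAP = 3.80

Σxᵢ = 32, n = 5.
Posterior ∝ λ^6e^(−5λ) · λ^32e^(−5λ) = λ^38e^(−10λ), i.e. Gamma(shape=39, rate=10).
The mode of a Gamma(a, b) with a ≥ 1 (shape–rate) is (a−1)/b = 38/10 ≈ 3.80.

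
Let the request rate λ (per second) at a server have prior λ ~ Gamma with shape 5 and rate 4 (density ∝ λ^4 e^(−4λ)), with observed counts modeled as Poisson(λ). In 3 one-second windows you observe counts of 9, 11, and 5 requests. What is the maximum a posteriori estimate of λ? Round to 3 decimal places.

λ̂_MAP = 4.143

Σxᵢ = 9+11+5 = 25, with n = 3.
Posterior ∝ λ^4e^(−4λ) · λ^25e^(−3λ) = λ^29e^(−7λ), i.e. Gamma(shape=30, rate=7).
The mode of a Gamma(a, b) with a ≥ 1 (shape–rate) is (a−1)/b = 29/7 ≈ 4.143.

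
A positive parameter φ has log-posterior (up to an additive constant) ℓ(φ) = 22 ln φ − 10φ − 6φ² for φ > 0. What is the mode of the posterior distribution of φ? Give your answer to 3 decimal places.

ℓ'(φ) = 22/φ − 10 − 12φ. Setting this to zero and multiplying by φ: 12φ² + 10φ − 22 = 0.
φ = (−10 + √(10² + 4·12·22)) / (2·12) = (−10 + √1156) / 24 = (−10 + 34)/24 = 1.
ℓ''(φ) = −22/φ² − 12 < 0, confirming a maximum.

φ̂_MAP = 1.000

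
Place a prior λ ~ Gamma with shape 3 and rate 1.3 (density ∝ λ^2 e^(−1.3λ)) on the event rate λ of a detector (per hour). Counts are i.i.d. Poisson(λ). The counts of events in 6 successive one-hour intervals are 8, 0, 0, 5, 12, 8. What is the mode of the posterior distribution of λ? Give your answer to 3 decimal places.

Σxᵢ = 8+0+0+5+12+8 = 33, with n = 6.
Posterior ∝ λ^2e^(−1.3λ) · λ^33e^(−6λ) = λ^35e^(−7.3λ), i.e. Gamma(shape=36, rate=7.3).
The mode of a Gamma(a, b) with a ≥ 1 (shape–rate) is (a−1)/b = 35/7.3 ≈ 4.795.

λ̂_MAP = 4.795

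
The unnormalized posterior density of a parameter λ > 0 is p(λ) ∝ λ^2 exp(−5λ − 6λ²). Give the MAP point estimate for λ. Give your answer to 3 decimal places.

λ̂_MAP = 0.250

ℓ'(λ) = 2/λ − 5 − 12λ. Setting this to zero and multiplying by λ: 12λ² + 5λ − 2 = 0.
λ = (−5 + √(5² + 4·12·2)) / (2·12) = (−5 + √121) / 24 = (−5 + 11)/24 = 1/4.
ℓ''(λ) = −2/λ² − 12 < 0, confirming a maximum.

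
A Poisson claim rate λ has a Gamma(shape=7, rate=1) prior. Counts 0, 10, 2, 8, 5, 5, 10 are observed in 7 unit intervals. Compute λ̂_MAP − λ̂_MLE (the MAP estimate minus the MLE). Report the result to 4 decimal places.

Σxᵢ = 40. Posterior is Gamma(47, 8); MAP = (47−1)/8 = 46/8 ≈ 5.75000.
MLE = x̄ = 40/7 ≈ 5.71429.
Difference = 46/8 − 40/7 = 1/28 ≈ 0.0357.

MAP − MLE = 0.0357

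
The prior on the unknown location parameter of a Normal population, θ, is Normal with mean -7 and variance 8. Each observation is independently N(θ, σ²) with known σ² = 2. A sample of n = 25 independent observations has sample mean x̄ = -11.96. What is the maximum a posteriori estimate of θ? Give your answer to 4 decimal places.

n = 25, x̄ = -11.96.
For a Normal prior and Normal likelihood with known variance, the posterior is Normal; its mode equals its mean, the precision-weighted average.
Prior precision 1/σ₀² = 1/8 = 0.125; data precision n/σ² = 25/2 = 12.5.
θ̂ = (0.125·(-7) + 12.5·(-11.96)) / (0.125 + 12.5) = (-150.375)/12.625 = -1203/101 ≈ -11.9109.

θ̂_MAP = -11.9109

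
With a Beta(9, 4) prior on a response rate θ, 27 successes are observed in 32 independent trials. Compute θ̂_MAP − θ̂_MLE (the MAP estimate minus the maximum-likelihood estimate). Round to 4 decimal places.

Posterior is Beta(36, 9); MAP = (36−1)/(45−2) = 35/43 ≈ 0.81395.
MLE ignores the prior: θ̂_MLE = k/n = 27/32 ≈ 0.84375.
Difference = 35/43 − 27/32 = -41/1376 ≈ -0.0298.

MAP − MLE = -0.0298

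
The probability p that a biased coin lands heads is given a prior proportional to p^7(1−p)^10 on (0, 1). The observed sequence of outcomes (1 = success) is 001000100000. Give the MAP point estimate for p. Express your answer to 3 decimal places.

p̂_MAP = 0.310

The prior density ∝ p^7(1−p)^10 is the kernel of Beta(8, 11).
Data: 2 successes in 12 trials (from the sequence). The binomial likelihood contributes p^2(1−p)^10, so the posterior is Beta(8+2, 11+10) = Beta(10, 21).
For Beta(a, b) with a, b > 1 the mode is (a−1)/(a+b−2) = 9/29 ≈ 0.310.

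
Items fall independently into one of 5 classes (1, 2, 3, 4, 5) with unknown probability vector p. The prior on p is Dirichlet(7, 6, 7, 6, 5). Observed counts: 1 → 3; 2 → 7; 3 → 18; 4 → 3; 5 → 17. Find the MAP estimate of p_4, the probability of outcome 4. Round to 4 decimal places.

The posterior is Dirichlet(αᵢ + nᵢ) = Dirichlet(10, 13, 25, 9, 22).
For a Dirichlet(a₁,…,a_K) with all aᵢ > 1, the mode has j-th component (aⱼ − 1)/(Σaᵢ − K).
Here Σaᵢ = 79 and K = 5, so p_4 = (9 − 1)/(79 − 5) = 8/74 ≈ 0.1081.

MAP estimate: 0.1081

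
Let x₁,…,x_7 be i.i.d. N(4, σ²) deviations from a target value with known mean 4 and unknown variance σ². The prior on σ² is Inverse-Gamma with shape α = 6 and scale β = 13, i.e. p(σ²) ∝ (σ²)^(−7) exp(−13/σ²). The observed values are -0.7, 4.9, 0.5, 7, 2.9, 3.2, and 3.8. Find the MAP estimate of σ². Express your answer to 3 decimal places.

σ̂²_MAP = 3.430

Sum of squared deviations about the known mean: SS = (-0.7−4)² + (4.9−4)² + (0.5−4)² + (7−4)² + (2.9−4)² + (3.2−4)² + (3.8−4)² = 46.04.
The Normal likelihood contributes (σ²)^(−n/2) exp(−SS/(2σ²)), so the posterior is Inverse-Gamma(α + n/2, β + SS/2) = Inverse-Gamma(9.5, 36.02).
The mode of Inverse-Gamma(a, b) is b/(a+1) = 36.02/10.5 ≈ 3.430.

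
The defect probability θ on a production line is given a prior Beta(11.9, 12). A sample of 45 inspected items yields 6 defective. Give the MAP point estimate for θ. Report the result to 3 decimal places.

Prior: Beta(11.9, 12).
Data: 6 successes in 45 trials. The binomial likelihood contributes θ^6(1−θ)^39, so the posterior is Beta(11.9+6, 12+39) = Beta(17.9, 51).
For Beta(a, b) with a, b > 1 the mode is (a−1)/(a+b−2) = 16.9/66.9 ≈ 0.253.

θ̂_MAP = 0.253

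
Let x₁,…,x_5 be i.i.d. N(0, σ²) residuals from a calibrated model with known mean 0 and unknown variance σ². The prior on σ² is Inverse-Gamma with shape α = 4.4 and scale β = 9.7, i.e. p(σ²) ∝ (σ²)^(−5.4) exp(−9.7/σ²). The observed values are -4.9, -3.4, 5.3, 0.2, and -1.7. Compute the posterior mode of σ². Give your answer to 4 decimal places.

Sum of squared deviations about the known mean: SS = (-4.9−0)² + (-3.4−0)² + (5.3−0)² + (0.2−0)² + (-1.7−0)² = 66.59.
The Normal likelihood contributes (σ²)^(−n/2) exp(−SS/(2σ²)), so the posterior is Inverse-Gamma(α + n/2, β + SS/2) = Inverse-Gamma(6.9, 42.995).
The mode of Inverse-Gamma(a, b) is b/(a+1) = 42.995/7.9 ≈ 5.4424.

σ̂²_MAP = 5.4424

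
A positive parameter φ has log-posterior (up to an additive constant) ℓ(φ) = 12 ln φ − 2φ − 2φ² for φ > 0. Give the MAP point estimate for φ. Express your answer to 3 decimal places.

ℓ'(φ) = 12/φ − 2 − 4φ. Setting this to zero and multiplying by φ: 4φ² + 2φ − 12 = 0.
φ = (−2 + √(2² + 4·4·12)) / (2·4) = (−2 + √196) / 8 = (−2 + 14)/8 = 3/2.
ℓ''(φ) = −12/φ² − 4 < 0, confirming a maximum.

φ̂_MAP = 1.500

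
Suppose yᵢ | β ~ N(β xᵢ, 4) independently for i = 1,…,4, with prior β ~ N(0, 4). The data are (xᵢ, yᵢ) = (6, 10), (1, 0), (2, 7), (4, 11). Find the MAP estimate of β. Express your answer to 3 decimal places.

log p(β | y) = −Σ(yᵢ − βxᵢ)²/(2·4) − β²/(2·4) + const.
Setting the derivative to zero: Σxᵢ(yᵢ − βxᵢ)/4 − β/4 = 0, so β = Σxᵢyᵢ / (Σxᵢ² + σ²/τ²).
Σxᵢyᵢ = 6·10 + 1·0 + 2·7 + 4·11 = 118; Σxᵢ² = 57; σ²/τ² = 1.
β̂_MAP = 118 / (57 + 1) = 118/58 ≈ 2.034.

β̂_MAP = 2.034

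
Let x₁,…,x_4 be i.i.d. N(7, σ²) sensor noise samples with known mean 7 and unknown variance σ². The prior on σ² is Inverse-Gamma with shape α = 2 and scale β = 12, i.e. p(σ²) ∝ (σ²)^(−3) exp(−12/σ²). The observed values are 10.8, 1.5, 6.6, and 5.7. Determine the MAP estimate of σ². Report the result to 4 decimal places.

σ̂²_MAP = 7.0540

Sum of squared deviations about the known mean: SS = (10.8−7)² + (1.5−7)² + (6.6−7)² + (5.7−7)² = 46.54.
The Normal likelihood contributes (σ²)^(−n/2) exp(−SS/(2σ²)), so the posterior is Inverse-Gamma(α + n/2, β + SS/2) = Inverse-Gamma(4, 35.27).
The mode of Inverse-Gamma(a, b) is b/(a+1) = 35.27/5 ≈ 7.0540.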